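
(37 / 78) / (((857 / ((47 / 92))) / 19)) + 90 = 553517921 / 6149832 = 90.01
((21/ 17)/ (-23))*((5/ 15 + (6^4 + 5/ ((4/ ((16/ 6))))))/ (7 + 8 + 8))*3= -81879/ 8993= -9.10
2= 2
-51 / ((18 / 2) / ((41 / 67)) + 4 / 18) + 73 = 383338 / 5509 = 69.58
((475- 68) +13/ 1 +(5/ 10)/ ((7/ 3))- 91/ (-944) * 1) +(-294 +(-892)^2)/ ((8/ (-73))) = -47956442847/ 6608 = -7257330.94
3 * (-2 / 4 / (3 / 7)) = -7 / 2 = -3.50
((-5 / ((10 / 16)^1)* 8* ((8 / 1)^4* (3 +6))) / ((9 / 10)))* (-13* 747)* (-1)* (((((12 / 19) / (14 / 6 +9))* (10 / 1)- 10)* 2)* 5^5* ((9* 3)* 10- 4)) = 6793784524800000000 / 17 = 399634383811764705.88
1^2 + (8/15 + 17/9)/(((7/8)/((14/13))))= 2329/585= 3.98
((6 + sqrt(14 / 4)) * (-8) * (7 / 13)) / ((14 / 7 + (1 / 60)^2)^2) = -4354560000 / 674107213 - 362880000 * sqrt(14) / 674107213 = -8.47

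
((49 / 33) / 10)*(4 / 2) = 0.30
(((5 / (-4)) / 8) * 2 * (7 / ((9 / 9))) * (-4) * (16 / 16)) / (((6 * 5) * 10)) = 7 / 240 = 0.03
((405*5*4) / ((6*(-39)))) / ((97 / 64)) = -28800 / 1261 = -22.84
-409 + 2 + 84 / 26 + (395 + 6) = -36 / 13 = -2.77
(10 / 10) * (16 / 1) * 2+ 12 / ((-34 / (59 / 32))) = 8527 / 272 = 31.35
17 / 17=1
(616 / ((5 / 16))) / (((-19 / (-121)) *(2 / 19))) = 119257.60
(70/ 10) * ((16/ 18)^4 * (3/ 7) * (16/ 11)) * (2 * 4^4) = 33554432/ 24057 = 1394.79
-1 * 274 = -274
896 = 896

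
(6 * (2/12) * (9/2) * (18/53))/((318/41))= 1107/5618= 0.20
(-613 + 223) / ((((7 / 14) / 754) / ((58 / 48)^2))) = -20608705 / 24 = -858696.04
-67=-67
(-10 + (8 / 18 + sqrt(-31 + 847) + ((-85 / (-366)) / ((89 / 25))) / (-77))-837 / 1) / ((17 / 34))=-6369993229 / 3762297 + 8 * sqrt(51)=-1635.98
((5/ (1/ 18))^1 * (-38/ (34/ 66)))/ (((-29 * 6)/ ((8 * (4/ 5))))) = 120384/ 493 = 244.19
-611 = -611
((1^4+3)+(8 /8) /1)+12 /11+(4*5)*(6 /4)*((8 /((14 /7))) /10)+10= 309 /11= 28.09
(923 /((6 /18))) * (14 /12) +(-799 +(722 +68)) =6443 /2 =3221.50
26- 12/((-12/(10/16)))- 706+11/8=-678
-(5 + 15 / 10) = -13 / 2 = -6.50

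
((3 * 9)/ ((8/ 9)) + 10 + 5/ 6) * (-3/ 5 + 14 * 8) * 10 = 550873/ 12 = 45906.08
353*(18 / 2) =3177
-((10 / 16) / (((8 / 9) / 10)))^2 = -50625 / 1024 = -49.44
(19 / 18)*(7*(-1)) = -7.39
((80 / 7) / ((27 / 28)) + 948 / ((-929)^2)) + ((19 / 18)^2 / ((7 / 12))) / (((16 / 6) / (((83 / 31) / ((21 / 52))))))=391754188829 / 23597267022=16.60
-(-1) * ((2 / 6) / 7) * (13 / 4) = 13 / 84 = 0.15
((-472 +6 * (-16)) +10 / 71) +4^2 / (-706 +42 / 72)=-341305502 / 601015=-567.88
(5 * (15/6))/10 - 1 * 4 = -2.75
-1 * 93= -93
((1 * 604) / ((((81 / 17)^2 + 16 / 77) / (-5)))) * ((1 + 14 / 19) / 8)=-554433495 / 19373198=-28.62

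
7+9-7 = 9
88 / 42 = 44 / 21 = 2.10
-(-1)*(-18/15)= -6/5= -1.20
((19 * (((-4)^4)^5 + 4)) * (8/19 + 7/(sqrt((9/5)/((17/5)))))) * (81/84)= 59373627900120/7 + 47004122087595 * sqrt(17)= 202284907049456.56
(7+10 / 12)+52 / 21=433 / 42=10.31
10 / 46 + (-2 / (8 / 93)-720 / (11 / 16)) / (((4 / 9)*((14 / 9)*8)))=-193.34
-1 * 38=-38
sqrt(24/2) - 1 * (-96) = 2 * sqrt(3)+96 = 99.46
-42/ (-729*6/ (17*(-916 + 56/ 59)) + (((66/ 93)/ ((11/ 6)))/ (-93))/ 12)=-18522041076/ 123847747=-149.55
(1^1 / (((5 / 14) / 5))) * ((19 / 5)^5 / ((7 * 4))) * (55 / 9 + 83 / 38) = 369720677 / 112500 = 3286.41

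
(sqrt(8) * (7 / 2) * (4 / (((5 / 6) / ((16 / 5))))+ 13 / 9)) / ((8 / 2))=26467 * sqrt(2) / 900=41.59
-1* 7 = -7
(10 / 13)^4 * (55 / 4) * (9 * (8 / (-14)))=-4950000 / 199927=-24.76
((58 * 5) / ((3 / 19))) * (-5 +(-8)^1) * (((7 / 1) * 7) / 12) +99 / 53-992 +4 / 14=-657691079 / 6678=-98486.24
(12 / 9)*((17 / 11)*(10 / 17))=40 / 33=1.21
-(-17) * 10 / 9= 170 / 9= 18.89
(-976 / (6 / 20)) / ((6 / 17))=-82960 / 9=-9217.78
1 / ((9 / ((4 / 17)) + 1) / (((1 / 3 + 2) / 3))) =28 / 1413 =0.02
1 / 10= 0.10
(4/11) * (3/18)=2/33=0.06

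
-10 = -10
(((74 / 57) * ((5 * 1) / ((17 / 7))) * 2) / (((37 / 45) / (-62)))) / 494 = -65100 / 79781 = -0.82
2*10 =20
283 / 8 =35.38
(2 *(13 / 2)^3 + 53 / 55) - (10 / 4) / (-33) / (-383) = 139082953 / 252780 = 550.21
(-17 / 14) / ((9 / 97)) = -1649 / 126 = -13.09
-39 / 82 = -0.48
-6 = -6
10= 10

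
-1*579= -579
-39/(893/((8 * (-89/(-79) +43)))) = -1087632/70547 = -15.42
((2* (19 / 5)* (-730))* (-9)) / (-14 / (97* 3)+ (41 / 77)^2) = 86149626948 / 406165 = 212105.00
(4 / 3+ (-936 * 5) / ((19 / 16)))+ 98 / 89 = -19980610 / 5073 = -3938.62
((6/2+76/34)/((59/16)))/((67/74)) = 105376/67201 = 1.57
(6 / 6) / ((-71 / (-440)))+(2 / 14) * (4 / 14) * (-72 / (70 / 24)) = 5.19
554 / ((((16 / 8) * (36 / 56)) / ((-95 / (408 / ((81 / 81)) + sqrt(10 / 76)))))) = -271991840 / 2710983 + 52630 * sqrt(190) / 8132949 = -100.24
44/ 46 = 22/ 23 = 0.96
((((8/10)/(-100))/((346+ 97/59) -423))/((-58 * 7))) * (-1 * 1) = 59/225634500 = 0.00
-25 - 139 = -164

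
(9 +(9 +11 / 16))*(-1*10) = -186.88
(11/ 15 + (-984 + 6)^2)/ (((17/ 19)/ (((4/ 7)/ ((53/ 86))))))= 93773763256/ 94605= 991213.61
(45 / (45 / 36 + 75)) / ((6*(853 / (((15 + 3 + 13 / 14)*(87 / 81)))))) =0.00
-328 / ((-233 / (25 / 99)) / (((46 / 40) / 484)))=4715 / 5582214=0.00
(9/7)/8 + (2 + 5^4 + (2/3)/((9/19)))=950395/1512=628.57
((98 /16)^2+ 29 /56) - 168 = -58225 /448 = -129.97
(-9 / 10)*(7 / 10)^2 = -441 / 1000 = -0.44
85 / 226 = 0.38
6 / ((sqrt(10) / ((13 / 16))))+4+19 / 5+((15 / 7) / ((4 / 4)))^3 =39 * sqrt(10) / 80+30252 / 1715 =19.18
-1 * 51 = -51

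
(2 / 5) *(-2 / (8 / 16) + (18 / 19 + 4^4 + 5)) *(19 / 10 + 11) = 632229 / 475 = 1331.01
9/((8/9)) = 81/8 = 10.12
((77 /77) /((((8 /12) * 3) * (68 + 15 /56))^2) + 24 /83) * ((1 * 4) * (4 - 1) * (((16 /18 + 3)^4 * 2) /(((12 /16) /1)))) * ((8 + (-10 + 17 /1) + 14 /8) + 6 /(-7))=267746950353400000 /7958967406227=33640.92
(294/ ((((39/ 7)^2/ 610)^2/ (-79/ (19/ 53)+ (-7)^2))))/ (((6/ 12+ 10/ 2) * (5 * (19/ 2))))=-20732878557440/ 278384067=-74475.81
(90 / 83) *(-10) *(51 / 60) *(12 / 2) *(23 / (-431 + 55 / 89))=521985 / 176624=2.96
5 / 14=0.36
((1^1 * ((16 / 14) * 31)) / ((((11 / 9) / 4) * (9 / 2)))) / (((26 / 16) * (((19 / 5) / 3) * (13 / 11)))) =238080 / 22477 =10.59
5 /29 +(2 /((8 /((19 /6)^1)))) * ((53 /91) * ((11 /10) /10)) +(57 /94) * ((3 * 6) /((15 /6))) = 4.59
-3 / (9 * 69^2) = -0.00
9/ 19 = 0.47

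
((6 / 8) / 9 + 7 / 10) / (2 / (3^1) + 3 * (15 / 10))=0.15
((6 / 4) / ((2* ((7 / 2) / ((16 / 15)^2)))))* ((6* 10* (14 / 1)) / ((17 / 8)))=8192 / 85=96.38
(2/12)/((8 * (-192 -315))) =-1/24336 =-0.00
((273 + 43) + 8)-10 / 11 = 3554 / 11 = 323.09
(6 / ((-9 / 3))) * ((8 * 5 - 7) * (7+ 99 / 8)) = -5115 / 4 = -1278.75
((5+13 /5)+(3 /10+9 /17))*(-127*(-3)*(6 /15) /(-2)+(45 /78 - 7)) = -15391853 /22100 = -696.46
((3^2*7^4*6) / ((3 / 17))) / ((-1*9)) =-81634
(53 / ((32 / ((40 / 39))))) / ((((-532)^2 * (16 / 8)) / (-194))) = -25705 / 44151744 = -0.00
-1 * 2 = -2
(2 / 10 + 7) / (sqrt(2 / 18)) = 108 / 5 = 21.60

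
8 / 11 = 0.73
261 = 261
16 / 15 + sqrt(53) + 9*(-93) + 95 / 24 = -33279 / 40 + sqrt(53) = -824.69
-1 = -1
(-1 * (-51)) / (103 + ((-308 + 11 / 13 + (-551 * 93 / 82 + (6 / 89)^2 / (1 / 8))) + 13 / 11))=-0.06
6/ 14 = 3/ 7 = 0.43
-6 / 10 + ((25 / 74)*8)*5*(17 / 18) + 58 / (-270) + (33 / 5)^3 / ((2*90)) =33829007 / 2497500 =13.55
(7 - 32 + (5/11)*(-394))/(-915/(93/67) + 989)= -69595/112464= -0.62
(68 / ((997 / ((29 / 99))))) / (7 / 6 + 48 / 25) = 98600 / 15233163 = 0.01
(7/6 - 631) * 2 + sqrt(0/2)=-3779/3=-1259.67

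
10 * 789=7890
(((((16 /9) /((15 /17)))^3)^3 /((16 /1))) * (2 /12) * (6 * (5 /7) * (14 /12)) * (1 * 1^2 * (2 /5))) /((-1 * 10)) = -1.14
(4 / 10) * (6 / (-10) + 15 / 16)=27 / 200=0.14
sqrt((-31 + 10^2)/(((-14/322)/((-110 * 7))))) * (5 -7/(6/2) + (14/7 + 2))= 460 * sqrt(2310)/3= 7369.58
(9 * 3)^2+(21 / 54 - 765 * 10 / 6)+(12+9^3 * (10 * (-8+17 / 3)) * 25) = -7664105 / 18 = -425783.61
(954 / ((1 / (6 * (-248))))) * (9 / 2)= -6387984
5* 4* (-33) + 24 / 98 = -32328 / 49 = -659.76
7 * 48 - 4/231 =77612/231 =335.98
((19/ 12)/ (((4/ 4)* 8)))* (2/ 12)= 19/ 576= 0.03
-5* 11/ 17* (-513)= 28215/ 17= 1659.71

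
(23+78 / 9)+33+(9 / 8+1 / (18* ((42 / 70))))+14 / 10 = 72667 / 1080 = 67.28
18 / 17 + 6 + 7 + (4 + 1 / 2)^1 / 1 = 631 / 34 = 18.56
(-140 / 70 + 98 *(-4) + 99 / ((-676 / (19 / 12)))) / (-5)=1066003 / 13520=78.85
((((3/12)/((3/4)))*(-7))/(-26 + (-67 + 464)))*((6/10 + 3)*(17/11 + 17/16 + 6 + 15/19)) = -18855/88616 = -0.21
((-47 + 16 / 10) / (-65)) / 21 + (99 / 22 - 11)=-88271 / 13650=-6.47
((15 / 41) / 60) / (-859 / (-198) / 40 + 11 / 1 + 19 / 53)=104940 / 197348047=0.00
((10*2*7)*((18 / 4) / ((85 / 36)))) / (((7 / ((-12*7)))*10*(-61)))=27216 / 5185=5.25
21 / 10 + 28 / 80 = 49 / 20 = 2.45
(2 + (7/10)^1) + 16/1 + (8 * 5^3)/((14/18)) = 91309/70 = 1304.41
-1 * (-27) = 27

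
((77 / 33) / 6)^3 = 343 / 5832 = 0.06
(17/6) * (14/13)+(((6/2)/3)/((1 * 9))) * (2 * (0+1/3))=1097/351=3.13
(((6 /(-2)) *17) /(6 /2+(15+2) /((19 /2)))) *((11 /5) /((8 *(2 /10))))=-10659 /728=-14.64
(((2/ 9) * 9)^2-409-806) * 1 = -1211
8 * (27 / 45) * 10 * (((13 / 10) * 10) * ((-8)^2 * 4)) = 159744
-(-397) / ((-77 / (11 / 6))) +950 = 39503 / 42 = 940.55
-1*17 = -17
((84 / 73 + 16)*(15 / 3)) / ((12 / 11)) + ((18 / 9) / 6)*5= 5860 / 73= 80.27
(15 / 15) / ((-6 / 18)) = -3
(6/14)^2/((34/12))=54/833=0.06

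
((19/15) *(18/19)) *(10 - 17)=-42/5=-8.40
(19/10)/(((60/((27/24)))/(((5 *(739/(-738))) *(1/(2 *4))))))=-14041/629760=-0.02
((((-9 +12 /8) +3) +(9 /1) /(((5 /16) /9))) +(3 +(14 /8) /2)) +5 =10543 /40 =263.58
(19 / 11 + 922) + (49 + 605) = 17355 / 11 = 1577.73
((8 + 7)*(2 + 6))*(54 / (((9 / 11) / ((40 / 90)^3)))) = 56320 / 81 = 695.31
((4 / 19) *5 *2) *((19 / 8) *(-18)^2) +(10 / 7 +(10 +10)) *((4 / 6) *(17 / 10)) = 11510 / 7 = 1644.29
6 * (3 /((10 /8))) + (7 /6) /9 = 14.53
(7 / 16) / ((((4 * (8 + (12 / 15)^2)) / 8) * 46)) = 175 / 79488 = 0.00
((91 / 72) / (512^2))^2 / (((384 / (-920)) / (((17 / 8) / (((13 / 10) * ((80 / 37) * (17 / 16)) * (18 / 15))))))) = -0.00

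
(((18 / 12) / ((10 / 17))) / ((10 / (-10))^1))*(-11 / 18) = 187 / 120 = 1.56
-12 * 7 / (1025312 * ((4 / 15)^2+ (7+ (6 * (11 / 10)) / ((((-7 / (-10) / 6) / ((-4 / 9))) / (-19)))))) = -0.00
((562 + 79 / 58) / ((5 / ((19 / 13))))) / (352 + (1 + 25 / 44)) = 2731630 / 5864989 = 0.47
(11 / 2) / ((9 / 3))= 11 / 6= 1.83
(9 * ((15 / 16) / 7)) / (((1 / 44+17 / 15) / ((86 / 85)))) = 191565 / 181594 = 1.05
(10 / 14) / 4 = 5 / 28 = 0.18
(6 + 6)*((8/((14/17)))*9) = 7344/7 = 1049.14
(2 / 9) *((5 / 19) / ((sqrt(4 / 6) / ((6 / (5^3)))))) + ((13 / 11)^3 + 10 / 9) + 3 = 2 *sqrt(6) / 1425 + 69020 / 11979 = 5.77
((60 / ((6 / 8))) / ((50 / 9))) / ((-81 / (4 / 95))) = -32 / 4275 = -0.01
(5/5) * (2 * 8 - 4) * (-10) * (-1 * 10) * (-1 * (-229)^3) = 14410786800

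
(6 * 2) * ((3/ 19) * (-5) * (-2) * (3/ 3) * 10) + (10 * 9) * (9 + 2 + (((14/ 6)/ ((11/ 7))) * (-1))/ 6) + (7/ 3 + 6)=730790/ 627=1165.53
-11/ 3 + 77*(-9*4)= -8327/ 3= -2775.67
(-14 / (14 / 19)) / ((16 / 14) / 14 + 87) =-931 / 4267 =-0.22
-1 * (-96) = 96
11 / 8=1.38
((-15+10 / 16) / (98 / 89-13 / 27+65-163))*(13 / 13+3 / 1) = 55269 / 93602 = 0.59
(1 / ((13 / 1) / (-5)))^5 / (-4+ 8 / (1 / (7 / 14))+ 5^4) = -5 / 371293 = -0.00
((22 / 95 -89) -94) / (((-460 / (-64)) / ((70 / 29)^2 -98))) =21535120544 / 9187925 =2343.85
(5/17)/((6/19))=0.93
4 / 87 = 0.05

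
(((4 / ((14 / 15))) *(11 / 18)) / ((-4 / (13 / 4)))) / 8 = -715 / 2688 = -0.27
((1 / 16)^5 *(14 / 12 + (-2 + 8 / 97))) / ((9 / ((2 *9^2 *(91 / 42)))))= -5681 / 203423744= -0.00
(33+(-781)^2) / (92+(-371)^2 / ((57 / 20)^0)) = 609994 / 137733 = 4.43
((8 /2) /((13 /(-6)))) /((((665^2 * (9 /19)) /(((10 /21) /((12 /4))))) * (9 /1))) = -16 /102936015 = -0.00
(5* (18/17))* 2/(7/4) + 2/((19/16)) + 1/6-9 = -14905/13566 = -1.10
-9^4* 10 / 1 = -65610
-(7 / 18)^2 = -49 / 324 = -0.15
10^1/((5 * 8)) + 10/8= 3/2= 1.50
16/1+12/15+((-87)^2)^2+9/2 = 572897823/10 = 57289782.30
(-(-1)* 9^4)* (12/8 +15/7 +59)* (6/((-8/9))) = -155357919/56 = -2774248.55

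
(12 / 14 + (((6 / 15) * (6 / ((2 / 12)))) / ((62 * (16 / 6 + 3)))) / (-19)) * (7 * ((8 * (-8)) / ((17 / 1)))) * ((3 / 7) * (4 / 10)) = -115059456 / 29788675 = -3.86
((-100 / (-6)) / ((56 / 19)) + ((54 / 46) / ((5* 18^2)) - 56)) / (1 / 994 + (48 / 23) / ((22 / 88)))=-17264644 / 2863065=-6.03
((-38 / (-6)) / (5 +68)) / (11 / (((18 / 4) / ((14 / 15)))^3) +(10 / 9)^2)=15582375 / 239364956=0.07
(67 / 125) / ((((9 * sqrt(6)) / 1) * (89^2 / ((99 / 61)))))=737 * sqrt(6) / 362385750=0.00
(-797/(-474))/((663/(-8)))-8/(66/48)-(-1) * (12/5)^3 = 1725314548/216055125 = 7.99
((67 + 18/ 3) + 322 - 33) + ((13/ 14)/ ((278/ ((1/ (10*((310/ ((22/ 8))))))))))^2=843135943623700449/ 2329104816640000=362.00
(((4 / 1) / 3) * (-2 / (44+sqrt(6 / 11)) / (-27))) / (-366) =-0.00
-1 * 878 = -878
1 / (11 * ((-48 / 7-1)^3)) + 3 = 5490032 / 1830125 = 3.00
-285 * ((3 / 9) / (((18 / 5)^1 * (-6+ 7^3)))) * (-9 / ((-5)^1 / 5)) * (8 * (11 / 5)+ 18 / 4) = -20995 / 1348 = -15.57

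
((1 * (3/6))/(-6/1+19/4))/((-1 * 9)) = 2/45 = 0.04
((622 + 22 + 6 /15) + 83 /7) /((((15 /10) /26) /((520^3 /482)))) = 16794050790400 /5061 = 3318326573.88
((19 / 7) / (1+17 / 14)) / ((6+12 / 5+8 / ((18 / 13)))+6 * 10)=0.02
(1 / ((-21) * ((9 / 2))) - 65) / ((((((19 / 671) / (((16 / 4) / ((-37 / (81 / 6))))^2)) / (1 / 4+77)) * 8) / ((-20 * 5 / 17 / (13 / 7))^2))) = -601864426721250 / 1270403251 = -473758.57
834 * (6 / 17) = 5004 / 17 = 294.35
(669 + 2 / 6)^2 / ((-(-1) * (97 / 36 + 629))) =16128256 / 22741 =709.21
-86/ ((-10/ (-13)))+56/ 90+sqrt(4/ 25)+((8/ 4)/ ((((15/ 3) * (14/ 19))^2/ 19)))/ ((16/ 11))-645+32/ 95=-5050969901/ 6703200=-753.52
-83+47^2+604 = 2730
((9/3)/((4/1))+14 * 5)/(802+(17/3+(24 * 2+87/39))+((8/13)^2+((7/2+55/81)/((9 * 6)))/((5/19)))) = 522988245/6346602527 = 0.08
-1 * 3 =-3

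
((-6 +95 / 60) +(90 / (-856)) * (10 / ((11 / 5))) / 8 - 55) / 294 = -3360179 / 16609824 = -0.20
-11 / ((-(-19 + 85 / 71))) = -781 / 1264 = -0.62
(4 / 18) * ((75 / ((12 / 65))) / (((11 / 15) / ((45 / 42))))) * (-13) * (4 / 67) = -528125 / 5159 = -102.37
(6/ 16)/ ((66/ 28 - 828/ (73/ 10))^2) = 261121/ 8589831414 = 0.00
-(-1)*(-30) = -30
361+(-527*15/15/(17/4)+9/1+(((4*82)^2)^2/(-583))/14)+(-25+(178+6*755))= -5767043279/4081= -1413144.64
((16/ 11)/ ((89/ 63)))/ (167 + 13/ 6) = 0.01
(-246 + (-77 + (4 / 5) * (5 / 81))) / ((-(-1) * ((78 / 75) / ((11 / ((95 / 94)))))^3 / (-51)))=7681600228292375 / 406869021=18879786.45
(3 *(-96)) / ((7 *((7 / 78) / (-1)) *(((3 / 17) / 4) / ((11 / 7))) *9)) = 622336 / 343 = 1814.39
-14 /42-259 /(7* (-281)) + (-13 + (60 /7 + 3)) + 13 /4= 38233 /23604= 1.62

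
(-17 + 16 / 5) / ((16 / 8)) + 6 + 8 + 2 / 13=943 / 130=7.25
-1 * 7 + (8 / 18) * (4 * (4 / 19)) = -1133 / 171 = -6.63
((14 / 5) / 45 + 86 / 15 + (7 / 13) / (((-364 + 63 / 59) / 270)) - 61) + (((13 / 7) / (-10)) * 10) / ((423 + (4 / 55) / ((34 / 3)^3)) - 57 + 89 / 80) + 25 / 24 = -269548888237426951 / 4939649864112600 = -54.57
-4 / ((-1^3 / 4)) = 16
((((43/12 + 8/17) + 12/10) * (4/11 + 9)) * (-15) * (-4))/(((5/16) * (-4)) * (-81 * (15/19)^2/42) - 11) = -11158767032/35904187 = -310.79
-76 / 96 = -19 / 24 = -0.79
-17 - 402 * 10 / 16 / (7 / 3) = -3491 / 28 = -124.68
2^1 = 2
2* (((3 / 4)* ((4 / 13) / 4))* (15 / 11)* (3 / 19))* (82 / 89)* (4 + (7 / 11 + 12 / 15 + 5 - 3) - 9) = -95202 / 2659943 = -0.04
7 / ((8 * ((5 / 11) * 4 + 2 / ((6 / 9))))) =77 / 424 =0.18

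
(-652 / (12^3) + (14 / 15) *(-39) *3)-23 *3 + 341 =350833 / 2160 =162.42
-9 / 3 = -3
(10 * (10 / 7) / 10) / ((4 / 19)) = 95 / 14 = 6.79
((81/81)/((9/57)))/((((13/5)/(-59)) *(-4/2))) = 5605/78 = 71.86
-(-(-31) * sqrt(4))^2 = -3844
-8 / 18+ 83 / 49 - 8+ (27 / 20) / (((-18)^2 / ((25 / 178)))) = -8477761 / 1255968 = -6.75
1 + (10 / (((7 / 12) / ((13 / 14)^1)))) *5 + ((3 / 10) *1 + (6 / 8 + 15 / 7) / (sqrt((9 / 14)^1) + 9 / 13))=4563 *sqrt(14) / 1204 + 723203 / 10535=82.83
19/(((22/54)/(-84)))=-43092/11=-3917.45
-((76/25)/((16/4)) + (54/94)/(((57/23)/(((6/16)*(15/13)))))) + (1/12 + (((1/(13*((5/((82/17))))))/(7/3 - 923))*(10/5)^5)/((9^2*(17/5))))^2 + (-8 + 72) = 442648500271898880409943/7009850015912336533200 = 63.15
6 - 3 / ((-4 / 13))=63 / 4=15.75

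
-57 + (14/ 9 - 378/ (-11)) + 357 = 33256/ 99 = 335.92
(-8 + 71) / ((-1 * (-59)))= 63 / 59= 1.07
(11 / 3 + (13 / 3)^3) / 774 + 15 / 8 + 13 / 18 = 226291 / 83592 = 2.71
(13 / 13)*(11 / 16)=11 / 16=0.69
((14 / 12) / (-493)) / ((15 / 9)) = -7 / 4930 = -0.00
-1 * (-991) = 991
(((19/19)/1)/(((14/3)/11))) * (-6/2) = -99/14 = -7.07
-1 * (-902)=902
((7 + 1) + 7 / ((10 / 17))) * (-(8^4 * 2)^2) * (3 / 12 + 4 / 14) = -5007998976 / 7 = -715428425.14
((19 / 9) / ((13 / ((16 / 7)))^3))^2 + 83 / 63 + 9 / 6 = 2.82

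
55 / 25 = 11 / 5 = 2.20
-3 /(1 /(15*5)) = -225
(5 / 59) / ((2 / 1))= 5 / 118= 0.04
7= 7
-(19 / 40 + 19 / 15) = -209 / 120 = -1.74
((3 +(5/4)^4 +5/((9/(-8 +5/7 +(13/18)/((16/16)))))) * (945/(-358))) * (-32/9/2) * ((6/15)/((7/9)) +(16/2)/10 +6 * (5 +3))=224855513/541296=415.40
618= 618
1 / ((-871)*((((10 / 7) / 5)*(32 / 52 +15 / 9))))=-21 / 11926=-0.00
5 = 5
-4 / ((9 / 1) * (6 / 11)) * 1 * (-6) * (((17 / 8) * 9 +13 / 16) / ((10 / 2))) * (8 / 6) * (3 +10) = 45617 / 135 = 337.90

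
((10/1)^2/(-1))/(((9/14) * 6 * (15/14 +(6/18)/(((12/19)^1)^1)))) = -19600/1209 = -16.21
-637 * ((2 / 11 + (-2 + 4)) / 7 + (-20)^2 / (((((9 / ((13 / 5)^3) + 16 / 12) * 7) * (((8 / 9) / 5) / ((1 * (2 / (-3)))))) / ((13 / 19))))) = 128148308652 / 2542067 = 50411.07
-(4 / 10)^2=-4 / 25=-0.16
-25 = -25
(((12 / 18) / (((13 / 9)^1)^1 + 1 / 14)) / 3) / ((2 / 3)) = 42 / 191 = 0.22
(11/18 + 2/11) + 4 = 949/198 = 4.79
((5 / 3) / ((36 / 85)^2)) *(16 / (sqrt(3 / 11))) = 36125 *sqrt(33) / 729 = 284.67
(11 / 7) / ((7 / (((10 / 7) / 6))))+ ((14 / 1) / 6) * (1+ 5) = 14461 / 1029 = 14.05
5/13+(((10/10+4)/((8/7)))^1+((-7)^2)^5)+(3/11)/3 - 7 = 323151682397/1144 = 282475246.85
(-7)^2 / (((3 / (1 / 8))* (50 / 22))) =539 / 600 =0.90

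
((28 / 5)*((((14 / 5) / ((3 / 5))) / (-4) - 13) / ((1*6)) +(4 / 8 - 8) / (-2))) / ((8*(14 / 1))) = 5 / 72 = 0.07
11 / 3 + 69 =218 / 3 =72.67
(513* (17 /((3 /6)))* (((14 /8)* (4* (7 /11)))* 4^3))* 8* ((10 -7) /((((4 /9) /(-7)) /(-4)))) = 7518504122.18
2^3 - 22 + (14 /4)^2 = -7 /4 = -1.75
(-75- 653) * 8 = -5824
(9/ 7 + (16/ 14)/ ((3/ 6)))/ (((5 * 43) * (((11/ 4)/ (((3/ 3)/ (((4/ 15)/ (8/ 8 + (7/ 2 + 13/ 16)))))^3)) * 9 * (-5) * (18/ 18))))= -230296875/ 216989696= -1.06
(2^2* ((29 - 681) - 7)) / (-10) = 1318 / 5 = 263.60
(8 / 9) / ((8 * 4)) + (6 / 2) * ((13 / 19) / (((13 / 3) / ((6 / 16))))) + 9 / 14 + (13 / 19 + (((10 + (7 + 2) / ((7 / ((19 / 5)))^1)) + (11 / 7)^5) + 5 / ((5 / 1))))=3103982023 / 114959880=27.00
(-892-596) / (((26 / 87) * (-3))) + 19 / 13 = 21595 / 13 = 1661.15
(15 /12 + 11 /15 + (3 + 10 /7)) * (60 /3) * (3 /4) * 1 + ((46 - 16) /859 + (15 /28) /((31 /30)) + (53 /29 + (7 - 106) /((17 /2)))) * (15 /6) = 13419356583 /183793358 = 73.01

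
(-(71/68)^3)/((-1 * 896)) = 357911/281731072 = 0.00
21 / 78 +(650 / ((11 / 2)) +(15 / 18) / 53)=2693579 / 22737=118.47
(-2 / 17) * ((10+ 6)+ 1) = -2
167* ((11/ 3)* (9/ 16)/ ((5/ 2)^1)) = 5511/ 40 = 137.78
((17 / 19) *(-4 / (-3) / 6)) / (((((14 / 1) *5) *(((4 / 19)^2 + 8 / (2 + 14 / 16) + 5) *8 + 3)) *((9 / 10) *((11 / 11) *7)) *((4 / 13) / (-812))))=-5601466 / 308904435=-0.02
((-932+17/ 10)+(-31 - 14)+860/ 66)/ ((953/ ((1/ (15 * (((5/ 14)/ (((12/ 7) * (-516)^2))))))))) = -112732435392/ 1310375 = -86030.67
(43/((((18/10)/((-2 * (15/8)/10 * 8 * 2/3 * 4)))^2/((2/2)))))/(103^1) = 68800/8343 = 8.25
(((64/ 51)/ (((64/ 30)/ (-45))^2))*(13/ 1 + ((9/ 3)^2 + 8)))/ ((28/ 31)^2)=2189278125/ 106624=20532.70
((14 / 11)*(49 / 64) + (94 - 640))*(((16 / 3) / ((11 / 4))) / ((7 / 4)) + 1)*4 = -13347209 / 2904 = -4596.15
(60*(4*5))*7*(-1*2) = -16800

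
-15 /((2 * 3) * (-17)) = 5 /34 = 0.15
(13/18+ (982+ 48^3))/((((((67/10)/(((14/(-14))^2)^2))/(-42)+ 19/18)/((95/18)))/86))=56518674.61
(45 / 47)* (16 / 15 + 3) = 183 / 47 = 3.89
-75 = -75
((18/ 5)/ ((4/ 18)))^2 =6561/ 25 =262.44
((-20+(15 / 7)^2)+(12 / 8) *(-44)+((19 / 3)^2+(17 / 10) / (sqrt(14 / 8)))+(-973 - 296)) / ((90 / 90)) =-577841 / 441+17 *sqrt(7) / 35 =-1309.01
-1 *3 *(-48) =144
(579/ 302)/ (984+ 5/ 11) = 6369/ 3270358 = 0.00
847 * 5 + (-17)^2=4524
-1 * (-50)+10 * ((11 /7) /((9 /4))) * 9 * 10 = 4750 /7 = 678.57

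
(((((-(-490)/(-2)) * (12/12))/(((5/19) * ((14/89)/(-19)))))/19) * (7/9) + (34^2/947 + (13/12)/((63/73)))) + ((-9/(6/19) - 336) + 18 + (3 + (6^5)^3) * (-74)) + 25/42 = -24909915249041572255/715932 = -34793688854586.15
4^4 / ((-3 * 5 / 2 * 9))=-512 / 135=-3.79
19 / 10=1.90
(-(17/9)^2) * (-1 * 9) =289/9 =32.11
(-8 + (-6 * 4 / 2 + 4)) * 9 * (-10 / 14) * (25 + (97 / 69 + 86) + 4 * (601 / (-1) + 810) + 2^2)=2253120 / 23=97961.74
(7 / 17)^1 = 7 / 17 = 0.41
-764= -764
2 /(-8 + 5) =-2 /3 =-0.67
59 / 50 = 1.18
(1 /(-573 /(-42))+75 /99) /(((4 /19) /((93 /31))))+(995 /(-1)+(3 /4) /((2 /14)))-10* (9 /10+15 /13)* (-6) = -23343855 /27313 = -854.68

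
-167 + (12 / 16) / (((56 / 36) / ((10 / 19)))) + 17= -149.75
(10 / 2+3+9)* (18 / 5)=306 / 5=61.20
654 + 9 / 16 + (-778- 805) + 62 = -866.44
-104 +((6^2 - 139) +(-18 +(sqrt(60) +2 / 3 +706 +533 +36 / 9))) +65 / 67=2 * sqrt(15) +204947 / 201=1027.38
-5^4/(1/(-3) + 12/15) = -9375/7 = -1339.29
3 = 3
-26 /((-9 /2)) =52 /9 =5.78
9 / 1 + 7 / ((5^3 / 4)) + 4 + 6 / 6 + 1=1903 / 125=15.22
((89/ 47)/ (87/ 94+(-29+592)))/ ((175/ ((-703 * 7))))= -125134/ 1325225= -0.09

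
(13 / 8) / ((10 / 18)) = 117 / 40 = 2.92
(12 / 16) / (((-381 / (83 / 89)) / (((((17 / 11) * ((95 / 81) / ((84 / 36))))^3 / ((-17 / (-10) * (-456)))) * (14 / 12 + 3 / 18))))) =5412066875 / 3656450482481412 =0.00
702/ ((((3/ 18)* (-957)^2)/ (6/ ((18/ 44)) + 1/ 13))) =6900/ 101761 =0.07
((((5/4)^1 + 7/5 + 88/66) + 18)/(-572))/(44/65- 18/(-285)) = -25061/482592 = -0.05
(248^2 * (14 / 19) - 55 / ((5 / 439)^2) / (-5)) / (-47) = -2768.43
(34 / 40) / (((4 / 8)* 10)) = 17 / 100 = 0.17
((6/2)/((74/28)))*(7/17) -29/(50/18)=-156819/15725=-9.97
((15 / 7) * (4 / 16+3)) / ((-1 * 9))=-65 / 84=-0.77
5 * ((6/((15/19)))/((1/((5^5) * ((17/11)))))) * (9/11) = 18168750/121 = 150154.96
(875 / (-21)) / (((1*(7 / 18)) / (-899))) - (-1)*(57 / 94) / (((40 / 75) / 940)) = 2726925 / 28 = 97390.18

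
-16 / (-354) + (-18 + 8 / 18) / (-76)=5573 / 20178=0.28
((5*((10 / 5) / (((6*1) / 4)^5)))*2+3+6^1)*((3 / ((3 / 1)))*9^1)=2827 / 27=104.70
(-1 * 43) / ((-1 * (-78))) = -43 / 78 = -0.55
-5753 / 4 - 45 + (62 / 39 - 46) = -238315 / 156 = -1527.66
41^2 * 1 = 1681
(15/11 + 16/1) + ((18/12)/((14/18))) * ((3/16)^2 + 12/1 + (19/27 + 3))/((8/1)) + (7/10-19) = 643811/225280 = 2.86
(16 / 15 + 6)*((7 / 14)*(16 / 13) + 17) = 24274 / 195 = 124.48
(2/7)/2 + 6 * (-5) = -209/7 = -29.86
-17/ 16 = -1.06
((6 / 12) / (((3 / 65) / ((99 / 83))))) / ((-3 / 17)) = -12155 / 166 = -73.22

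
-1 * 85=-85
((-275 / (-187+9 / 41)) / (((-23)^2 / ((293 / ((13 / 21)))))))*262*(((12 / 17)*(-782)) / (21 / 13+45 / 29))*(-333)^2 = -16700257883241900 / 2503619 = -6670447014.20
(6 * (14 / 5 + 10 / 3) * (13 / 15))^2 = 5721664 / 5625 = 1017.18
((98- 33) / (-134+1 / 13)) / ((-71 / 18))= 15210 / 123611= 0.12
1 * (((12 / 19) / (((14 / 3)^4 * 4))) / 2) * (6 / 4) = 729 / 2919616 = 0.00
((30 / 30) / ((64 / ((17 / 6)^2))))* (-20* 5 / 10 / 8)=-1445 / 9216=-0.16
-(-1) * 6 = 6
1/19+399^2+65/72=217788275/1368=159201.96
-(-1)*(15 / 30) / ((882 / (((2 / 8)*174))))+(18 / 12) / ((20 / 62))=27487 / 5880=4.67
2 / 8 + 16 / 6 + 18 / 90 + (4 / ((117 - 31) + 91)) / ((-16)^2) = 176533 / 56640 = 3.12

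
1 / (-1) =-1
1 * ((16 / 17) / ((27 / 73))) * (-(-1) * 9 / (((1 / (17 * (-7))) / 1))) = -8176 / 3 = -2725.33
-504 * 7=-3528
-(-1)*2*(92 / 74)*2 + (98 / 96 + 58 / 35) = 475583 / 62160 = 7.65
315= 315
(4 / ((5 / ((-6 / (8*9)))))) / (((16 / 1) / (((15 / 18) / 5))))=-1 / 1440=-0.00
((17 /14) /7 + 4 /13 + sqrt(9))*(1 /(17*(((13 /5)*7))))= 22175 /1970878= 0.01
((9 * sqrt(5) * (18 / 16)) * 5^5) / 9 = 28125 * sqrt(5) / 8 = 7861.18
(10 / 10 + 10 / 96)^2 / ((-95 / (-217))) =609553 / 218880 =2.78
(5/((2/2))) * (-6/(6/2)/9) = -1.11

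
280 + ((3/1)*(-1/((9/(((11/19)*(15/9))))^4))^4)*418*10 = 113021487139987557581420296993510854856745140/403648168357092910998222390584265975074313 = 280.00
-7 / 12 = -0.58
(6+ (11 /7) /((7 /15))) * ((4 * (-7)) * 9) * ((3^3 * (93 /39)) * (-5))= 69152940 /91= 759922.42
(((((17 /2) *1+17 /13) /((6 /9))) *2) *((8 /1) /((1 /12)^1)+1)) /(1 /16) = 45664.62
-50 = -50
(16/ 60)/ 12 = 1/ 45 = 0.02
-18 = -18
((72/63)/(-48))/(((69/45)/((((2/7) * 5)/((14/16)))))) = -200/7889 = -0.03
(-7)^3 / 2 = -343 / 2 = -171.50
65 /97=0.67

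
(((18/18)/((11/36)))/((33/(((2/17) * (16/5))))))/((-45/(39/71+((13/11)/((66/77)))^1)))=-115648/72293265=-0.00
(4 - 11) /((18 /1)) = -7 /18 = -0.39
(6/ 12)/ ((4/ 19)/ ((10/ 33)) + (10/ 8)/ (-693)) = 0.72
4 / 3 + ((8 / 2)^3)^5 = 3221225476 / 3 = 1073741825.33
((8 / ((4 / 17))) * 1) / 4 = 17 / 2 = 8.50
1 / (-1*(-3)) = 1 / 3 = 0.33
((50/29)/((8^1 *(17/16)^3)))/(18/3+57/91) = 2329600/85913631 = 0.03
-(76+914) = -990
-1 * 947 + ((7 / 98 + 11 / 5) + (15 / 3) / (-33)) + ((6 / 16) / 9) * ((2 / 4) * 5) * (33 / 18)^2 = -628376899 / 665280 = -944.53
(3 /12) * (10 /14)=5 /28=0.18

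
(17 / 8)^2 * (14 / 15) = 4.21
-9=-9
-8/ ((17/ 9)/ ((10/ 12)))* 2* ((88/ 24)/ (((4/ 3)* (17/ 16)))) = -5280/ 289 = -18.27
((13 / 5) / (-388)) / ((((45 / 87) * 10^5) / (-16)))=377 / 181875000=0.00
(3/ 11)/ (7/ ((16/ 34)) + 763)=24/ 68453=0.00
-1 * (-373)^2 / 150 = -139129 / 150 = -927.53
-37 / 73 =-0.51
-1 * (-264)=264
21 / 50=0.42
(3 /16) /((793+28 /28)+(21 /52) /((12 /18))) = 39 /165278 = 0.00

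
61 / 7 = 8.71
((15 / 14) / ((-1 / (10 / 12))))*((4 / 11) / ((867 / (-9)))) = 75 / 22253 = 0.00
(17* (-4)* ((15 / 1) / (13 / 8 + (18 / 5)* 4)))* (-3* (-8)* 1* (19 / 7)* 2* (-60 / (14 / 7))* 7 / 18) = 62016000 / 641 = 96748.83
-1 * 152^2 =-23104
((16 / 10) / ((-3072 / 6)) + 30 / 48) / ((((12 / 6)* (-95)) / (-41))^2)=334519 / 11552000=0.03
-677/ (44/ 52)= -8801/ 11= -800.09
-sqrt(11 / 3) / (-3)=sqrt(33) / 9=0.64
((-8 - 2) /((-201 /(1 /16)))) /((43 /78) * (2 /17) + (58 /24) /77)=85085 /2633502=0.03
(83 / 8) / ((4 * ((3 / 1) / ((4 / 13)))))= 83 / 312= 0.27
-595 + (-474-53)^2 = 277134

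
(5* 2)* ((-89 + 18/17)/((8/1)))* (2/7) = -7475/238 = -31.41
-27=-27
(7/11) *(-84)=-588/11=-53.45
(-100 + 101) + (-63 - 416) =-478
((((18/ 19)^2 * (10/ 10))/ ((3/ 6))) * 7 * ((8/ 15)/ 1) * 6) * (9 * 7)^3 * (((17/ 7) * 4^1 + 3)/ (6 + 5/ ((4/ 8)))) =14420710584/ 1805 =7989313.34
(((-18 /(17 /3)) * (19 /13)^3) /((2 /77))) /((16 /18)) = -128338749 /298792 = -429.53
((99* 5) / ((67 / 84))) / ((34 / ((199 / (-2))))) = -2068605 / 1139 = -1816.16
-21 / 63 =-0.33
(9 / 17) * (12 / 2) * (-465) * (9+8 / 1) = -25110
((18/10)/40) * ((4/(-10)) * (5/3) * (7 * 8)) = -42/25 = -1.68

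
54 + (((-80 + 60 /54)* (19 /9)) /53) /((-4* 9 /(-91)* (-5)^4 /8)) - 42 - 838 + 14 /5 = -3976238336 /4829625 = -823.30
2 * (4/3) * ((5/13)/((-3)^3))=-40/1053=-0.04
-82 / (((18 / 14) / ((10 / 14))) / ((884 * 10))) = -402711.11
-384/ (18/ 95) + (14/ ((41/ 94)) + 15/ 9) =-81709/ 41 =-1992.90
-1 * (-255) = 255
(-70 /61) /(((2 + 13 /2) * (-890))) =14 /92293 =0.00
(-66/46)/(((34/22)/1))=-363/391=-0.93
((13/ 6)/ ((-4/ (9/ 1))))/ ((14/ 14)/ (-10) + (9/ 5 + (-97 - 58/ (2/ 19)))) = 195/ 25852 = 0.01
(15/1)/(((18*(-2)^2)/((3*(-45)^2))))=1265.62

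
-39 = -39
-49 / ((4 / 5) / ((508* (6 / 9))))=-62230 / 3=-20743.33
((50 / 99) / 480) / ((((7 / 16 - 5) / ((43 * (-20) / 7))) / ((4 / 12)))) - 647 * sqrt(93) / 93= 4300 / 455301 - 647 * sqrt(93) / 93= -67.08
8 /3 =2.67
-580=-580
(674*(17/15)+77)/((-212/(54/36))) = -12613/2120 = -5.95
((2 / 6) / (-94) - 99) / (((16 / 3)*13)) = -1.43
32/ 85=0.38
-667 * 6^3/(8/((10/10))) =-18009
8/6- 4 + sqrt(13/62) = -2.21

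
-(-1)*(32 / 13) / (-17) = -32 / 221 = -0.14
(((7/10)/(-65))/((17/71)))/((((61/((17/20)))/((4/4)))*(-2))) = 497/1586000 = 0.00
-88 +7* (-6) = -130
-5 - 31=-36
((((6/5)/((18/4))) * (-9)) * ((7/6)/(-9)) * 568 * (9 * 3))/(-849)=-7952/1415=-5.62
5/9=0.56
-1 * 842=-842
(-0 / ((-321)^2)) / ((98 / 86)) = 0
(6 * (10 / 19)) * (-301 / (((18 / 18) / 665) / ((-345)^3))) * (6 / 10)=15573790417500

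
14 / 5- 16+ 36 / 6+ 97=449 / 5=89.80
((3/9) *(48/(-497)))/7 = -16/3479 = -0.00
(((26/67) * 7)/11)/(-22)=-91/8107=-0.01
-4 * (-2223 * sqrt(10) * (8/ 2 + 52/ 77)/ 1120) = 20007 * sqrt(10)/ 539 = 117.38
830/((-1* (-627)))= 830/627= 1.32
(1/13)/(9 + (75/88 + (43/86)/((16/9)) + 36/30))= 1760/259311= 0.01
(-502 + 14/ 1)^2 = 238144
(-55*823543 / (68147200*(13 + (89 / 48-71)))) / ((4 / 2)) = 50421 / 8518400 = 0.01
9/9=1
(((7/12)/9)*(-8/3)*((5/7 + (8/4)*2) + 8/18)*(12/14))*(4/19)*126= -10400/513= -20.27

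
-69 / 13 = -5.31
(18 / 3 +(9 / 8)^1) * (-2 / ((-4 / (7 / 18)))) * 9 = 399 / 32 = 12.47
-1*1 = -1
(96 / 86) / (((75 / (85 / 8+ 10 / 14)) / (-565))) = -28702 / 301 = -95.36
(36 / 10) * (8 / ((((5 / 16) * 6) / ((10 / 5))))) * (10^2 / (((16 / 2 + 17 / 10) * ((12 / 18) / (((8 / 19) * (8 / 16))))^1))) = 184320 / 1843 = 100.01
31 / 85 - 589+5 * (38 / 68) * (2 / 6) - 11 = -305339 / 510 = -598.70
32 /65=0.49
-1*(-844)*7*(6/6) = 5908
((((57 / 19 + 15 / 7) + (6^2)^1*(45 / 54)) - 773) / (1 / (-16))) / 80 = 147.57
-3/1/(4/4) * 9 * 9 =-243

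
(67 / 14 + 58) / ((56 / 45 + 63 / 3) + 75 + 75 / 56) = 158220 / 248431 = 0.64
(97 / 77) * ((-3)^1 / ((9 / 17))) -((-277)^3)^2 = -104349553300722608 / 231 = -451729667968496.14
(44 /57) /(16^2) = 11 /3648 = 0.00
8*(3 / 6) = 4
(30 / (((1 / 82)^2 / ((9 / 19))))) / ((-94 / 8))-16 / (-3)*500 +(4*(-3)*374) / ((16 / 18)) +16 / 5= -140797291 / 13395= -10511.18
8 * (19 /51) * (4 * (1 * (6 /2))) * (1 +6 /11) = 608 /11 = 55.27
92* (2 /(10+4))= 92 /7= 13.14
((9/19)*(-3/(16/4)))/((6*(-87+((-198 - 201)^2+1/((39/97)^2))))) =-13689/36787314056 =-0.00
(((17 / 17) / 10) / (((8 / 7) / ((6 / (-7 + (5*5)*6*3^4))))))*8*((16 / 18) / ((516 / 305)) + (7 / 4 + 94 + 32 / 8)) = 3259753 / 93986820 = 0.03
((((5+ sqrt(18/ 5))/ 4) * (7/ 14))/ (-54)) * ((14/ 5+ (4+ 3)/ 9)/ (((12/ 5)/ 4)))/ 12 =-805/ 139968 - 161 * sqrt(10)/ 233280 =-0.01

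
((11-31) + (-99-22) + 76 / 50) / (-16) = 3487 / 400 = 8.72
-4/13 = -0.31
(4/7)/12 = 1/21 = 0.05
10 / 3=3.33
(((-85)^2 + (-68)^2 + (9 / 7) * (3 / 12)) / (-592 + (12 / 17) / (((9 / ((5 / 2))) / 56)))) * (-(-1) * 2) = -16920831 / 414848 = -40.79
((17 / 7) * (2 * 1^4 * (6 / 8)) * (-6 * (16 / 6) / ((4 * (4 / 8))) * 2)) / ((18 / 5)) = -340 / 21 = -16.19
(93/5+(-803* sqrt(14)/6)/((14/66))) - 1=88/5 - 8833* sqrt(14)/14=-2343.12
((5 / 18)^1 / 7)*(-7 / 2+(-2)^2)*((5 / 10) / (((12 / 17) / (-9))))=-85 / 672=-0.13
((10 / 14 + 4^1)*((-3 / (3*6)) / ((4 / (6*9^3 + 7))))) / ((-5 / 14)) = 48191 / 20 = 2409.55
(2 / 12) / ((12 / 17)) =17 / 72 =0.24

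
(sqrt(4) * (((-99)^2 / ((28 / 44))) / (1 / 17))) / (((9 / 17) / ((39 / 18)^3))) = 845095823 / 84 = 10060664.56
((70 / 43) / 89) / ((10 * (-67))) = -0.00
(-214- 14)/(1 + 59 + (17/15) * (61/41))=-140220/37937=-3.70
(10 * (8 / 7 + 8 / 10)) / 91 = 136 / 637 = 0.21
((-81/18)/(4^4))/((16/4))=-9/2048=-0.00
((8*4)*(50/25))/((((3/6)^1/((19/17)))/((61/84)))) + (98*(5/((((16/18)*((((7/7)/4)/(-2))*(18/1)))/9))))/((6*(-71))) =109.06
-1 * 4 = -4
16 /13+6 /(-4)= -7 /26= -0.27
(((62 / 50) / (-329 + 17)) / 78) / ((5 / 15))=-31 / 202800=-0.00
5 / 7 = 0.71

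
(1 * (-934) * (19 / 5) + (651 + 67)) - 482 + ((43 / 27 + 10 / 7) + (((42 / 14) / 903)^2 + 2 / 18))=-40485885067 / 12231135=-3310.07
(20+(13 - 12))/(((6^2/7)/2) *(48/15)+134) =735/4978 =0.15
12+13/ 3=49/ 3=16.33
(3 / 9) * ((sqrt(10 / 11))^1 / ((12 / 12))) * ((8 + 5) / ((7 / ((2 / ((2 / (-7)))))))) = -13 * sqrt(110) / 33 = -4.13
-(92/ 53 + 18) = -1046/ 53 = -19.74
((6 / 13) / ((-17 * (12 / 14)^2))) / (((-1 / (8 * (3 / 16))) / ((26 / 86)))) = 49 / 2924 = 0.02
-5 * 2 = -10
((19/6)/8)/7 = 19/336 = 0.06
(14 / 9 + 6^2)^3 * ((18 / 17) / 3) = 18694.98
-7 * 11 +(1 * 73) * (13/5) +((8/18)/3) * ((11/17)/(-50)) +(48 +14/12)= 3717091/22950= 161.96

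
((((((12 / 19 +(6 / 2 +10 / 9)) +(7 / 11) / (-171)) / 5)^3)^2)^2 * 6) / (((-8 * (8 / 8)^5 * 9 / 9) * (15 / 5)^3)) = -62923310813927995433674005544985236505495962624 / 4310703062850265530715883564845721044103759765625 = -0.01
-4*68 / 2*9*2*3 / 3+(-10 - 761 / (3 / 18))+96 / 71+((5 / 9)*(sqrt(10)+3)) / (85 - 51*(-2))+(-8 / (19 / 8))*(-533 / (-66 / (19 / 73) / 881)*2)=-18897680871 / 969221+5*sqrt(10) / 1683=-19497.79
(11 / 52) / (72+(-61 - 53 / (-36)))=0.02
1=1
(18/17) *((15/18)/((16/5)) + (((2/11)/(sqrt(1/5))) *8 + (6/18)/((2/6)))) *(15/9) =605/272 + 480 *sqrt(5)/187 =7.96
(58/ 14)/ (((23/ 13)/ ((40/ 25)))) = 3016/ 805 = 3.75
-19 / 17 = -1.12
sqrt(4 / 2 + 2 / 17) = 1.46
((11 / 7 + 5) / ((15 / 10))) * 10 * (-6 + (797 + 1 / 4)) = 242650 / 7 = 34664.29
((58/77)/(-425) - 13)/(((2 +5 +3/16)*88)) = -850966/41397125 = -0.02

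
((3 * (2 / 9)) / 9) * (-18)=-4 / 3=-1.33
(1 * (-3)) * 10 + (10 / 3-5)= -95 / 3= -31.67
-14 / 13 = -1.08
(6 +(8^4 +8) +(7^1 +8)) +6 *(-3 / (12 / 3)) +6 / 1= 8253 / 2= 4126.50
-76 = -76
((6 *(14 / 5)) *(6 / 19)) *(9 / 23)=4536 / 2185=2.08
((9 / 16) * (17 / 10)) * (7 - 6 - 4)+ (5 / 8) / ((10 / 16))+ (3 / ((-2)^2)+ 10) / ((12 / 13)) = 4693 / 480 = 9.78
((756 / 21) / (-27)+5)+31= 104 / 3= 34.67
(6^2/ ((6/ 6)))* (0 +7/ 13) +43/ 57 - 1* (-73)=69016/ 741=93.14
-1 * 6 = -6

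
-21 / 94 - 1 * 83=-7823 / 94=-83.22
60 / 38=30 / 19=1.58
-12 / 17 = -0.71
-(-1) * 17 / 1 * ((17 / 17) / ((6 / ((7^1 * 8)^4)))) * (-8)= -668745728 / 3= -222915242.67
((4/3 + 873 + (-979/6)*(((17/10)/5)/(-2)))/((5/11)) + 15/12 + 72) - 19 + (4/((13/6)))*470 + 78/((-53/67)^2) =332065516691/109551000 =3031.15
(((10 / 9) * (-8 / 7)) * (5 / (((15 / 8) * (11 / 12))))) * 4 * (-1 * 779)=7976960 / 693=11510.76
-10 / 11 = -0.91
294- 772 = -478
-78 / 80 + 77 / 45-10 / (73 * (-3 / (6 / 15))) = 3965 / 5256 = 0.75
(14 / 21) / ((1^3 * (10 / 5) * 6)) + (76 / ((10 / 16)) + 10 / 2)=126.66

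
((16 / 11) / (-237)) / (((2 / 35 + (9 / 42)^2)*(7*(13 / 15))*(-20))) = 560 / 1140997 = 0.00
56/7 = 8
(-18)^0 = 1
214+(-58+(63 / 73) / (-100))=1138737 / 7300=155.99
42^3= 74088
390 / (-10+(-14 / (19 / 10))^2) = 361 / 41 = 8.80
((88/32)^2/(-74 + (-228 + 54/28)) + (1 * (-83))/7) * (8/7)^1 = -2795393/205849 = -13.58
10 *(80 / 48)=50 / 3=16.67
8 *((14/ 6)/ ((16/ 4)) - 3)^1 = -58/ 3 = -19.33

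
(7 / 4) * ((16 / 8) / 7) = 1 / 2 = 0.50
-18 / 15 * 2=-2.40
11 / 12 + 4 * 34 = 1643 / 12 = 136.92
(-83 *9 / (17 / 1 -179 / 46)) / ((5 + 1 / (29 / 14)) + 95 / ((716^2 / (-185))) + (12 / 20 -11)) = 283811488160 / 24660830901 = 11.51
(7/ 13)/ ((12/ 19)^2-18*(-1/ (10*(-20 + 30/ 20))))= 467495/ 261846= 1.79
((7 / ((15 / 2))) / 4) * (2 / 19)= 7 / 285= 0.02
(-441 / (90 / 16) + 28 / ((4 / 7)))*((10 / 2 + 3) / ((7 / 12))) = -2016 / 5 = -403.20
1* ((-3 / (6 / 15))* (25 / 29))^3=-52734375 / 195112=-270.28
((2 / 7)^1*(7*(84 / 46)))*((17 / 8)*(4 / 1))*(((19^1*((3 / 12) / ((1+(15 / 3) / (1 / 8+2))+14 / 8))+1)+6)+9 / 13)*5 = 138869430 / 103753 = 1338.46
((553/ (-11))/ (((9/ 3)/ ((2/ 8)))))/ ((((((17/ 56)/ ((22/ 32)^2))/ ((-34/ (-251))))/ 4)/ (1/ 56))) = -6083/ 96384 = -0.06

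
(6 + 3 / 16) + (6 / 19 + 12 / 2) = 3801 / 304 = 12.50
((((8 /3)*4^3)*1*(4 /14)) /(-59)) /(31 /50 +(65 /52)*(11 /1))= -102400 /1780443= -0.06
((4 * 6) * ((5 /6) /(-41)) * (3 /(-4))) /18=5 /246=0.02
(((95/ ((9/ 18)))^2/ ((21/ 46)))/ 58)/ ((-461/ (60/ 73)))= -16606000/ 6831559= -2.43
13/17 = 0.76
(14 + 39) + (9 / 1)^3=782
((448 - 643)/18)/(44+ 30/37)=-2405/9948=-0.24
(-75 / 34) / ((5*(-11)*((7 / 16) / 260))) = 31200 / 1309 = 23.83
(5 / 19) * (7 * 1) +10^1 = 225 / 19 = 11.84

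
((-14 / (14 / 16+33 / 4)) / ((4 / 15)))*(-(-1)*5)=-2100 / 73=-28.77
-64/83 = -0.77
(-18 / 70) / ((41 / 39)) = -351 / 1435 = -0.24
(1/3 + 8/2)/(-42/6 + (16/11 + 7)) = 143/48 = 2.98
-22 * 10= -220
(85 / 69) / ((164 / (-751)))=-63835 / 11316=-5.64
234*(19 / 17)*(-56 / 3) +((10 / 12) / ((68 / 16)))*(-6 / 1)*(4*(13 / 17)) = -1411904 / 289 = -4885.48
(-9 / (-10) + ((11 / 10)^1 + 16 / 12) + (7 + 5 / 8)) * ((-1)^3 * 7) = -1841 / 24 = -76.71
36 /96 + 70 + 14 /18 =5123 /72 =71.15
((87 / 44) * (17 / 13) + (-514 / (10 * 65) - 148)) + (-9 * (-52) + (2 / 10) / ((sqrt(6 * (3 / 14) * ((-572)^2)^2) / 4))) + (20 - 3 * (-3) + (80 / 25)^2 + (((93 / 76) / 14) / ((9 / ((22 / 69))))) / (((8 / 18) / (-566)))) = sqrt(7) / 1226940 + 31241006057 / 87487400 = 357.09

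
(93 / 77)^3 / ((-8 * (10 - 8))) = -0.11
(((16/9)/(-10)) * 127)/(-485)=1016/21825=0.05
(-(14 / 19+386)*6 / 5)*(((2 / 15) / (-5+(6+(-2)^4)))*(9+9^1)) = -529056 / 8075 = -65.52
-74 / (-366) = 37 / 183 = 0.20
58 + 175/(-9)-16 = 203/9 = 22.56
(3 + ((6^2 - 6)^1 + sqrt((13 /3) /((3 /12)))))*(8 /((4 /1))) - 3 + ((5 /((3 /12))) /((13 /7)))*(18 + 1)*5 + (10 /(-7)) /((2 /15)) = 4*sqrt(39) /3 + 97858 /91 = 1083.69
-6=-6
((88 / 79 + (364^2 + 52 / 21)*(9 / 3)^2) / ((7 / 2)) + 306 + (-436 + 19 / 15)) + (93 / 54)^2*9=237329292863 / 696780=340608.65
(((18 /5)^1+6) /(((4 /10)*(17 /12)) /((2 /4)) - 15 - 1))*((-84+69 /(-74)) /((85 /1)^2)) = 90504 /11922695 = 0.01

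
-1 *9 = -9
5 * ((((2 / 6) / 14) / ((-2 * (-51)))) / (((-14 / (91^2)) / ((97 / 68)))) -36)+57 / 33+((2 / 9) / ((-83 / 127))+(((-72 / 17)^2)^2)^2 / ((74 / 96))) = 9102975050686197374063 / 67866641888953248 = 134130.33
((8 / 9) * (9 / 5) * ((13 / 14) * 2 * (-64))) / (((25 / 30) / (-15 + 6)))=359424 / 175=2053.85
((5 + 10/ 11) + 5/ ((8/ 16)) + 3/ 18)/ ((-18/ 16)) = -4244/ 297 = -14.29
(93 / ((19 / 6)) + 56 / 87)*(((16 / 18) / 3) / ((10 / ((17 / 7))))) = 674696 / 312417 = 2.16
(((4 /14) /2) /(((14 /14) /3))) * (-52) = -156 /7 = -22.29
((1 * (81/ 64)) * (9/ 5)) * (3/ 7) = 2187/ 2240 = 0.98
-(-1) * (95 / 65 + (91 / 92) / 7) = 1917 / 1196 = 1.60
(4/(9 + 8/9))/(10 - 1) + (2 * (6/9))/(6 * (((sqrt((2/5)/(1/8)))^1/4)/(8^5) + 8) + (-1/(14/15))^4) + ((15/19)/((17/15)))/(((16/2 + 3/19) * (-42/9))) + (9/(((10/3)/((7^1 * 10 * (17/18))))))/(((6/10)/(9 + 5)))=51469628681855230958973117637/12357494672359856906090862 - 377801998336 * sqrt(5)/18819226720739545911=4165.05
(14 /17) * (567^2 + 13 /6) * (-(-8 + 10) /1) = -27005258 /51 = -529514.86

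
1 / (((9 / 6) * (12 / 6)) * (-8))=-1 / 24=-0.04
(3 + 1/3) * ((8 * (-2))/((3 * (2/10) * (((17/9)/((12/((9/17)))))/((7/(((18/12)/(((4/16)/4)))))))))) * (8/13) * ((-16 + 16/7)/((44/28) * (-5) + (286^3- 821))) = 71680/638624181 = 0.00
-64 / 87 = -0.74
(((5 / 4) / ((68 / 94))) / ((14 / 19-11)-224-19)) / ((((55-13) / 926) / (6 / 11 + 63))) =-481679735 / 50391264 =-9.56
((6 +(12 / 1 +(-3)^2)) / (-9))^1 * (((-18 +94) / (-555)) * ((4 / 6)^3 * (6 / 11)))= 1216 / 18315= 0.07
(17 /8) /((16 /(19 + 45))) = 8.50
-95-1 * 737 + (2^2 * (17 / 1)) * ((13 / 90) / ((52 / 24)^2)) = -53944 / 65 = -829.91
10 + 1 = 11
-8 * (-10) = 80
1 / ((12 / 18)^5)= 243 / 32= 7.59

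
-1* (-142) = 142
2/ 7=0.29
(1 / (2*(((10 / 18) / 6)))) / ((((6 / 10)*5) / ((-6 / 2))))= -27 / 5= -5.40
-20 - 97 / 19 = -477 / 19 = -25.11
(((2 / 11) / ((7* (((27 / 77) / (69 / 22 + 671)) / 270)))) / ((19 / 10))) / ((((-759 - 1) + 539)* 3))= -10.70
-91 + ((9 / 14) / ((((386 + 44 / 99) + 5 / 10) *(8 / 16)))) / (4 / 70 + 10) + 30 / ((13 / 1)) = -282677651 / 3187184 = -88.69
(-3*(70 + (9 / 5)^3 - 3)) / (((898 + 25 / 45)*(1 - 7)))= 0.04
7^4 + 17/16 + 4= 38497/16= 2406.06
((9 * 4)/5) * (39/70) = 702/175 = 4.01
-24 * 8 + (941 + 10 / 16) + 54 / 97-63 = 533253 / 776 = 687.18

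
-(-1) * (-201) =-201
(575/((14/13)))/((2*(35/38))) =28405/98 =289.85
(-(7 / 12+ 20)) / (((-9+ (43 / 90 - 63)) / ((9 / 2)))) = 33345 / 25748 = 1.30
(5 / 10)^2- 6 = -23 / 4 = -5.75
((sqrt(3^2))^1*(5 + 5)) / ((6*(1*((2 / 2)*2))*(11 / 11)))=5 / 2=2.50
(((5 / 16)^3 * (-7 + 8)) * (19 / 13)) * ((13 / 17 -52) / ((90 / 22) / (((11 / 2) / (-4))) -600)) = 202675 / 53477376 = 0.00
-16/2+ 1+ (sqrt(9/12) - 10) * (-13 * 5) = 643 - 65 * sqrt(3)/2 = 586.71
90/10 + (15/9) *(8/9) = 283/27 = 10.48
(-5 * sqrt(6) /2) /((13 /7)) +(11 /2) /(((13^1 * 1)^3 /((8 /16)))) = 11 /8788-35 * sqrt(6) /26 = -3.30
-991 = -991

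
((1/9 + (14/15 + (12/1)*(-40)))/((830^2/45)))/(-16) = 21553/11022400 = 0.00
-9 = -9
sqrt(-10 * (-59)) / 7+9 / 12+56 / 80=29 / 20+sqrt(590) / 7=4.92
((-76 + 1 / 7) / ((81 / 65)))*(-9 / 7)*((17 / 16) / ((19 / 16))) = 65195 / 931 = 70.03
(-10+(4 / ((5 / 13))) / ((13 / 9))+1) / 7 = -9 / 35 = -0.26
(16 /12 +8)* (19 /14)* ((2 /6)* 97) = 3686 /9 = 409.56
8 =8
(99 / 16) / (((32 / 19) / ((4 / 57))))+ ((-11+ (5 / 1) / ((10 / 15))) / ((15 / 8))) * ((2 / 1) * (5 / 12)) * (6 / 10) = -1297 / 1920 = -0.68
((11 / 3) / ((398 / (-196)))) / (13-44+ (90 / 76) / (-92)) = 3768688 / 64727337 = 0.06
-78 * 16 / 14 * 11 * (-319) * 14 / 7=4379232 / 7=625604.57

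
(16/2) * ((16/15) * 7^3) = 43904/15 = 2926.93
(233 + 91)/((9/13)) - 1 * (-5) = 473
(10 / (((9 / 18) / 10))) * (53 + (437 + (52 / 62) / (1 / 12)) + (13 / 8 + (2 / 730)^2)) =100337.90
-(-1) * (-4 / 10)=-2 / 5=-0.40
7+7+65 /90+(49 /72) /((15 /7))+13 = 30283 /1080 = 28.04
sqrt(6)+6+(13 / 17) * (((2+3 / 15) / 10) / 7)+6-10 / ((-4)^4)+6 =sqrt(6)+6848677 / 380800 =20.43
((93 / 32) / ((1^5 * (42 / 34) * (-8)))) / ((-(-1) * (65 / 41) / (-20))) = 21607 / 5824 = 3.71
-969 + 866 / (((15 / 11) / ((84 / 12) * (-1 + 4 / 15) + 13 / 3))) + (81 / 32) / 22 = -1476.94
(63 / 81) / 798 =1 / 1026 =0.00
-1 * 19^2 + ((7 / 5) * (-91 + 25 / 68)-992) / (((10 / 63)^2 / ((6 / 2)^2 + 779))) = -297451585453 / 8500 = -34994304.17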